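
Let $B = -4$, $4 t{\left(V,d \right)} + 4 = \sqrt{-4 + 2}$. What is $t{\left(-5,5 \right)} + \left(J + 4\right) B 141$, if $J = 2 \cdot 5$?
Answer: $-7897 + \frac{i \sqrt{2}}{4} \approx -7897.0 + 0.35355 i$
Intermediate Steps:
$t{\left(V,d \right)} = -1 + \frac{i \sqrt{2}}{4}$ ($t{\left(V,d \right)} = -1 + \frac{\sqrt{-4 + 2}}{4} = -1 + \frac{\sqrt{-2}}{4} = -1 + \frac{i \sqrt{2}}{4}$)
$J = 10$
$t{\left(-5,5 \right)} + \left(J + 4\right) B 141 = \left(-1 + \frac{i \sqrt{2}}{4}\right) + \left(10 + 4\right) \left(-4\right) 141 = \left(-1 + \frac{i \sqrt{2}}{4}\right) + 14 \left(-4\right) 141 = \left(-1 + \frac{i \sqrt{2}}{4}\right) - 7896 = -7897 + \frac{i \sqrt{2}}{4}$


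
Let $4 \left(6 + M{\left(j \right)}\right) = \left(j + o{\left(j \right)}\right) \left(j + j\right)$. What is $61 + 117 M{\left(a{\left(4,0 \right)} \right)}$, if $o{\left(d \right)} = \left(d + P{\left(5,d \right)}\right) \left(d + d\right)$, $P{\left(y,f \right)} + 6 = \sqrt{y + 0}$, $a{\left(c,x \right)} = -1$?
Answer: $- \frac{2803}{2} + 117 \sqrt{5} \approx -1139.9$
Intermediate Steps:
$P{\left(y,f \right)} = -6 + \sqrt{y}$ ($P{\left(y,f \right)} = -6 + \sqrt{y + 0} = -6 + \sqrt{y}$)
$o{\left(d \right)} = 2 d \left(-6 + d + \sqrt{5}\right)$ ($o{\left(d \right)} = \left(d - \left(6 - \sqrt{5}\right)\right) \left(d + d\right) = \left(-6 + d + \sqrt{5}\right) 2 d = 2 d \left(-6 + d + \sqrt{5}\right)$)
$M{\left(j \right)} = -6 + \frac{j \left(j + 2 j \left(-6 + j + \sqrt{5}\right)\right)}{2}$ ($M{\left(j \right)} = -6 + \frac{\left(j + 2 j \left(-6 + j + \sqrt{5}\right)\right) \left(j + j\right)}{4} = -6 + \frac{\left(j + 2 j \left(-6 + j + \sqrt{5}\right)\right) 2 j}{4} = -6 + \frac{2 j \left(j + 2 j \left(-6 + j + \sqrt{5}\right)\right)}{4} = -6 + \frac{j \left(j + 2 j \left(-6 + j + \sqrt{5}\right)\right)}{2}$)
$61 + 117 M{\left(a{\left(4,0 \right)} \right)} = 61 + 117 \left(-6 + \frac{\left(-1\right)^{2}}{2} + \left(-1\right)^{2} \left(-6 - 1 + \sqrt{5}\right)\right) = 61 + 117 \left(-6 + \frac{1}{2} \cdot 1 + 1 \left(-7 + \sqrt{5}\right)\right) = 61 + 117 \left(-6 + \frac{1}{2} - \left(7 - \sqrt{5}\right)\right) = 61 + 117 \left(- \frac{25}{2} + \sqrt{5}\right) = 61 - \left(\frac{2925}{2} - 117 \sqrt{5}\right) = - \frac{2803}{2} + 117 \sqrt{5}$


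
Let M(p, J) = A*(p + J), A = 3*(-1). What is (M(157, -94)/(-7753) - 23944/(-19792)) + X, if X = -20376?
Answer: -390806794357/19180922 ≈ -20375.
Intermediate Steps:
A = -3
M(p, J) = -3*J - 3*p (M(p, J) = -3*(p + J) = -3*(J + p) = -3*J - 3*p)
(M(157, -94)/(-7753) - 23944/(-19792)) + X = ((-3*(-94) - 3*157)/(-7753) - 23944/(-19792)) - 20376 = ((282 - 471)*(-1/7753) - 23944*(-1/19792)) - 20376 = (-189*(-1/7753) + 2993/2474) - 20376 = (189/7753 + 2993/2474) - 20376 = 23672315/19180922 - 20376 = -390806794357/19180922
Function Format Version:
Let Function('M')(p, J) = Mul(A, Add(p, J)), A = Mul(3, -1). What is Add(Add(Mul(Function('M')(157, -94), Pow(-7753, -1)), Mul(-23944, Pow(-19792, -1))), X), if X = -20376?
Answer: Rational(-390806794357, 19180922) ≈ -20375.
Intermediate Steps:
A = -3
Function('M')(p, J) = Add(Mul(-3, J), Mul(-3, p)) (Function('M')(p, J) = Mul(-3, Add(p, J)) = Mul(-3, Add(J, p)) = Add(Mul(-3, J), Mul(-3, p)))
Add(Add(Mul(Function('M')(157, -94), Pow(-7753, -1)), Mul(-23944, Pow(-19792, -1))), X) = Add(Add(Mul(Add(Mul(-3, -94), Mul(-3, 157)), Pow(-7753, -1)), Mul(-23944, Pow(-19792, -1))), -20376) = Add(Add(Mul(Add(282, -471), Rational(-1, 7753)), Mul(-23944, Rational(-1, 19792))), -20376) = Add(Add(Mul(-189, Rational(-1, 7753)), Rational(2993, 2474)), -20376) = Add(Add(Rational(189, 7753), Rational(2993, 2474)), -20376) = Add(Rational(23672315, 19180922), -20376) = Rational(-390806794357, 19180922)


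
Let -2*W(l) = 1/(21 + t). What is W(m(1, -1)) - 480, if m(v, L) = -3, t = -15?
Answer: -5761/12 ≈ -480.08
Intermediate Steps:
W(l) = -1/12 (W(l) = -1/(2*(21 - 15)) = -1/2/6 = -1/2*1/6 = -1/12)
W(m(1, -1)) - 480 = -1/12 - 480 = -5761/12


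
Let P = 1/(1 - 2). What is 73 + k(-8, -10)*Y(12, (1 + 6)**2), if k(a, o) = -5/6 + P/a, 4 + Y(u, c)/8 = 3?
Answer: 236/3 ≈ 78.667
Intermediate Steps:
P = -1 (P = 1/(-1) = -1)
Y(u, c) = -8 (Y(u, c) = -32 + 8*3 = -32 + 24 = -8)
k(a, o) = -5/6 - 1/a
73 + k(-8, -10)*Y(12, (1 + 6)**2) = 73 + (-5/6 - 1/(-8))*(-8) = 73 + (-5/6 - 1*(-1/8))*(-8) = 73 + (-5/6 + 1/8)*(-8) = 73 - 17/24*(-8) = 73 + 17/3 = 236/3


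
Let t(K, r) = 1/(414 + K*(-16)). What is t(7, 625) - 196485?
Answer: -59338469/302 ≈ -1.9649e+5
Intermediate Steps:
t(K, r) = 1/(414 - 16*K)
t(7, 625) - 196485 = -1/(-414 + 16*7) - 196485 = -1/(-414 + 112) - 196485 = -1/(-302) - 196485 = -1*(-1/302) - 196485 = 1/302 - 196485 = -59338469/302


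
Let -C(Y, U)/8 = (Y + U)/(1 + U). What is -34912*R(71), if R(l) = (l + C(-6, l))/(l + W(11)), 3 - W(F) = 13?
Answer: -20039488/549 ≈ -36502.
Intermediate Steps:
C(Y, U) = -8*(U + Y)/(1 + U) (C(Y, U) = -8*(Y + U)/(1 + U) = -8*(U + Y)/(1 + U))
W(F) = -10 (W(F) = 3 - 1*13 = 3 - 13 = -10)
R(l) = (l + 8*(6 - l)/(1 + l))/(-10 + l) (R(l) = (l + 8*(-l - 1*(-6))/(1 + l))/(l - 10) = (l + 8*(-l + 6)/(1 + l))/(-10 + l) = (l + 8*(6 - l)/(1 + l))/(-10 + l))
-34912*R(71) = -34912*(48 - 8*71 + 71*(1 + 71))/((1 + 71)*(-10 + 71)) = -34912*(48 - 568 + 71*72)/(72*61) = -34912*(1/72)*(1/61)*(48 - 568 + 5112) = -34912*(1/72)*(1/61)*4592 = -34912/(1/(574/549)) = -34912/549/574 = -34912*574/549 = -20039488/549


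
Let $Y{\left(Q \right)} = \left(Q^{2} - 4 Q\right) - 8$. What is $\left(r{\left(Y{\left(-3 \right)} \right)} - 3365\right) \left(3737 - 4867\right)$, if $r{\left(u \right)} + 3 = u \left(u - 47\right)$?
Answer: $4305300$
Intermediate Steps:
$Y{\left(Q \right)} = -8 + Q^{2} - 4 Q$
$r{\left(u \right)} = -3 + u \left(-47 + u\right)$ ($r{\left(u \right)} = -3 + u \left(u - 47\right) = -3 + u \left(-47 + u\right)$)
$\left(r{\left(Y{\left(-3 \right)} \right)} - 3365\right) \left(3737 - 4867\right) = \left(\left(-3 + \left(-8 + \left(-3\right)^{2} - -12\right)^{2} - 47 \left(-8 + \left(-3\right)^{2} - -12\right)\right) - 3365\right) \left(3737 - 4867\right) = \left(\left(-3 + \left(-8 + 9 + 12\right)^{2} - 47 \left(-8 + 9 + 12\right)\right) - 3365\right) \left(-1130\right) = \left(\left(-3 + 13^{2} - 611\right) - 3365\right) \left(-1130\right) = \left(\left(-3 + 169 - 611\right) - 3365\right) \left(-1130\right) = \left(-445 - 3365\right) \left(-1130\right) = \left(-3810\right) \left(-1130\right) = 4305300$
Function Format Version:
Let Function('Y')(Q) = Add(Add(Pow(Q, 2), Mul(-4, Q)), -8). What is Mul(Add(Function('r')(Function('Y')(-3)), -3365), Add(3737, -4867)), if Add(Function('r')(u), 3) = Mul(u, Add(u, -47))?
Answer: 4305300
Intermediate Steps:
Function('Y')(Q) = Add(-8, Pow(Q, 2), Mul(-4, Q))
Function('r')(u) = Add(-3, Mul(u, Add(-47, u))) (Function('r')(u) = Add(-3, Mul(u, Add(u, -47))) = Add(-3, Mul(u, Add(-47, u))))
Mul(Add(Function('r')(Function('Y')(-3)), -3365), Add(3737, -4867)) = Mul(Add(Add(-3, Pow(Add(-8, Pow(-3, 2), Mul(-4, -3)), 2), Mul(-47, Add(-8, Pow(-3, 2), Mul(-4, -3)))), -3365), Add(3737, -4867)) = Mul(Add(Add(-3, Pow(Add(-8, 9, 12), 2), Mul(-47, Add(-8, 9, 12))), -3365), -1130) = Mul(Add(Add(-3, Pow(13, 2), Mul(-47, 13)), -3365), -1130) = Mul(Add(Add(-3, 169, -611), -3365), -1130) = Mul(Add(-445, -3365), -1130) = Mul(-3810, -1130) = 4305300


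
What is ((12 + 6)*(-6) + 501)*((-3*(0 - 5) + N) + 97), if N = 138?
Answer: 98250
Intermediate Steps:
((12 + 6)*(-6) + 501)*((-3*(0 - 5) + N) + 97) = ((12 + 6)*(-6) + 501)*((-3*(0 - 5) + 138) + 97) = (18*(-6) + 501)*((-3*(-5) + 138) + 97) = (-108 + 501)*((15 + 138) + 97) = 393*(153 + 97) = 393*250 = 98250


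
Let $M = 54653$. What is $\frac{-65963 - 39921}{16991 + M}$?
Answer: $- \frac{26471}{17911} \approx -1.4779$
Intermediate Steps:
$\frac{-65963 - 39921}{16991 + M} = \frac{-65963 - 39921}{16991 + 54653} = - \frac{105884}{71644} = \left(-105884\right) \frac{1}{71644} = - \frac{26471}{17911}$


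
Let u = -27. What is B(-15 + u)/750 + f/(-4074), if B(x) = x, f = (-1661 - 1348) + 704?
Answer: 259607/509250 ≈ 0.50978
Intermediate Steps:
f = -2305 (f = -3009 + 704 = -2305)
B(-15 + u)/750 + f/(-4074) = (-15 - 27)/750 - 2305/(-4074) = -42*1/750 - 2305*(-1/4074) = -7/125 + 2305/4074 = 259607/509250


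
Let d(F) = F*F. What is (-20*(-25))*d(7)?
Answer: 24500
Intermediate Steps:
d(F) = F²
(-20*(-25))*d(7) = -20*(-25)*7² = 500*49 = 24500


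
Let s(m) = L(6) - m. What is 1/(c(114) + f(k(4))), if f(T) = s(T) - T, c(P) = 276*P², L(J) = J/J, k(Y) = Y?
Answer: 1/3586889 ≈ 2.7879e-7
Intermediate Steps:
L(J) = 1
s(m) = 1 - m
f(T) = 1 - 2*T (f(T) = (1 - T) - T = 1 - 2*T)
1/(c(114) + f(k(4))) = 1/(276*114² + (1 - 2*4)) = 1/(276*12996 + (1 - 8)) = 1/(3586896 - 7) = 1/3586889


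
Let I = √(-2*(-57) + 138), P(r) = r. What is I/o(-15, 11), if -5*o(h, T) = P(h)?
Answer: 2*√7 ≈ 5.2915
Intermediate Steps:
I = 6*√7 (I = √(114 + 138) = √252 = 6*√7 ≈ 15.875)
o(h, T) = -h/5
I/o(-15, 11) = (6*√7)/((-⅕*(-15))) = (6*√7)/3 = (6*√7)*(⅓) = 2*√7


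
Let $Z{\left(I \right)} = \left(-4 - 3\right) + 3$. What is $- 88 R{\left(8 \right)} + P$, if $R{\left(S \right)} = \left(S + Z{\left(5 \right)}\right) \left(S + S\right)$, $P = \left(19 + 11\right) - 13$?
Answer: $-5615$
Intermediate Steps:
$Z{\left(I \right)} = -4$ ($Z{\left(I \right)} = -7 + 3 = -4$)
$P = 17$ ($P = 30 - 13 = 17$)
$R{\left(S \right)} = 2 S \left(-4 + S\right)$ ($R{\left(S \right)} = \left(S - 4\right) \left(S + S\right) = \left(-4 + S\right) 2 S = 2 S \left(-4 + S\right)$)
$- 88 R{\left(8 \right)} + P = - 88 \cdot 2 \cdot 8 \left(-4 + 8\right) + 17 = - 88 \cdot 2 \cdot 8 \cdot 4 + 17 = \left(-88\right) 64 + 17 = -5632 + 17 = -5615$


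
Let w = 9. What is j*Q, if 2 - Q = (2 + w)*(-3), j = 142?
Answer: 4970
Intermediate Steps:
Q = 35 (Q = 2 - (2 + 9)*(-3) = 2 - 11*(-3) = 2 - 1*(-33) = 2 + 33 = 35)
j*Q = 142*35 = 4970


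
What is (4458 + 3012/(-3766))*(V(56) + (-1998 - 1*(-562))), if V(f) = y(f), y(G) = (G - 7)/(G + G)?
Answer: -48194175963/7532 ≈ -6.3986e+6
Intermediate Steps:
y(G) = (-7 + G)/(2*G) (y(G) = (-7 + G)/((2*G)) = (-7 + G)*(1/(2*G)) = (-7 + G)/(2*G))
V(f) = (-7 + f)/(2*f)
(4458 + 3012/(-3766))*(V(56) + (-1998 - 1*(-562))) = (4458 + 3012/(-3766))*((1/2)*(-7 + 56)/56 + (-1998 - 1*(-562))) = (4458 + 3012*(-1/3766))*((1/2)*(1/56)*49 + (-1998 + 562)) = (4458 - 1506/1883)*(7/16 - 1436) = (8392908/1883)*(-22969/16) = -48194175963/7532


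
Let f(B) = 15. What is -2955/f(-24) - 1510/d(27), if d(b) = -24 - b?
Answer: -8537/51 ≈ -167.39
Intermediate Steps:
-2955/f(-24) - 1510/d(27) = -2955/15 - 1510/(-24 - 1*27) = -2955*1/15 - 1510/(-24 - 27) = -197 - 1510/(-51) = -197 - 1510*(-1/51) = -197 + 1510/51 = -8537/51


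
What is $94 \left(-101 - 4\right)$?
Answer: $-9870$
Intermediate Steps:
$94 \left(-101 - 4\right) = 94 \left(-105\right) = -9870$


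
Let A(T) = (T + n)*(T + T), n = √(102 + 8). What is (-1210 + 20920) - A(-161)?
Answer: -32132 + 322*√110 ≈ -28755.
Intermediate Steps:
n = √110 ≈ 10.488
A(T) = 2*T*(T + √110) (A(T) = (T + √110)*(T + T) = (T + √110)*(2*T) = 2*T*(T + √110))
(-1210 + 20920) - A(-161) = (-1210 + 20920) - 2*(-161)*(-161 + √110) = 19710 - (51842 - 322*√110) = 19710 + (-51842 + 322*√110) = -32132 + 322*√110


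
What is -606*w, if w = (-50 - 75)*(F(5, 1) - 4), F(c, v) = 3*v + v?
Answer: 0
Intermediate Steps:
F(c, v) = 4*v
w = 0 (w = (-50 - 75)*(4*1 - 4) = -125*(4 - 4) = -125*0 = 0)
-606*w = -606*0 = 0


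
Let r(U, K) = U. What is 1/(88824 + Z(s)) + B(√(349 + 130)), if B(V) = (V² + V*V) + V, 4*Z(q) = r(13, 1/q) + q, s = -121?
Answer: 85067527/88797 + √479 ≈ 979.89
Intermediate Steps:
Z(q) = 13/4 + q/4 (Z(q) = (13 + q)/4 = 13/4 + q/4)
B(V) = V + 2*V² (B(V) = (V² + V²) + V = 2*V² + V = V + 2*V²)
1/(88824 + Z(s)) + B(√(349 + 130)) = 1/(88824 + (13/4 + (¼)*(-121))) + √(349 + 130)*(1 + 2*√(349 + 130)) = 1/(88824 + (13/4 - 121/4)) + √479*(1 + 2*√479) = 1/(88824 - 27) + √479*(1 + 2*√479) = 1/88797 + √479*(1 + 2*√479)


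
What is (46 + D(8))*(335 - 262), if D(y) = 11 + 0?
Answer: 4161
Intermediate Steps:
D(y) = 11
(46 + D(8))*(335 - 262) = (46 + 11)*(335 - 262) = 57*73 = 4161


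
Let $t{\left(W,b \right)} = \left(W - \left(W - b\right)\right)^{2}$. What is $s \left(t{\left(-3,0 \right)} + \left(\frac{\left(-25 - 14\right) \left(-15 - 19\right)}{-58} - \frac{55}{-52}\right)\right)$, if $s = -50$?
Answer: $\frac{822025}{754} \approx 1090.2$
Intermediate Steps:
$t{\left(W,b \right)} = b^{2}$
$s \left(t{\left(-3,0 \right)} + \left(\frac{\left(-25 - 14\right) \left(-15 - 19\right)}{-58} - \frac{55}{-52}\right)\right) = - 50 \left(0^{2} + \left(\frac{\left(-25 - 14\right) \left(-15 - 19\right)}{-58} - \frac{55}{-52}\right)\right) = - 50 \left(0 + \left(\left(-39\right) \left(-34\right) \left(- \frac{1}{58}\right) - - \frac{55}{52}\right)\right) = - 50 \left(0 + \left(1326 \left(- \frac{1}{58}\right) + \frac{55}{52}\right)\right) = - 50 \left(0 + \left(- \frac{663}{29} + \frac{55}{52}\right)\right) = - 50 \left(0 - \frac{32881}{1508}\right) = \left(-50\right) \left(- \frac{32881}{1508}\right) = \frac{822025}{754}$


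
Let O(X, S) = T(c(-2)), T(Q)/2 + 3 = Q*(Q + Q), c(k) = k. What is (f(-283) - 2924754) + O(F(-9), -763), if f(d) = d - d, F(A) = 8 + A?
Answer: -2924744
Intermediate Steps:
T(Q) = -6 + 4*Q² (T(Q) = -6 + 2*(Q*(Q + Q)) = -6 + 2*(Q*(2*Q)) = -6 + 2*(2*Q²) = -6 + 4*Q²)
O(X, S) = 10 (O(X, S) = -6 + 4*(-2)² = -6 + 4*4 = -6 + 16 = 10)
f(d) = 0
(f(-283) - 2924754) + O(F(-9), -763) = (0 - 2924754) + 10 = -2924754 + 10 = -2924744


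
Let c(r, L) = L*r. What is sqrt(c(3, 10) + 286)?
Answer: 2*sqrt(79) ≈ 17.776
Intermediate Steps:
sqrt(c(3, 10) + 286) = sqrt(10*3 + 286) = sqrt(30 + 286) = sqrt(316) = 2*sqrt(79)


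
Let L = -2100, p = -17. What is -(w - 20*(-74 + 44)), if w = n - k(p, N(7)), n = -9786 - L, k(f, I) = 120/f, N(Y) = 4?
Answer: 120342/17 ≈ 7078.9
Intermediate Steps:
n = -7686 (n = -9786 - 1*(-2100) = -9786 + 2100 = -7686)
w = -130542/17 (w = -7686 - 120/(-17) = -7686 - 120*(-1)/17 = -7686 - 1*(-120/17) = -7686 + 120/17 = -130542/17 ≈ -7678.9)
-(w - 20*(-74 + 44)) = -(-130542/17 - 20*(-74 + 44)) = -(-130542/17 - 20*(-30)) = -(-130542/17 + 600) = -1*(-120342/17) = 120342/17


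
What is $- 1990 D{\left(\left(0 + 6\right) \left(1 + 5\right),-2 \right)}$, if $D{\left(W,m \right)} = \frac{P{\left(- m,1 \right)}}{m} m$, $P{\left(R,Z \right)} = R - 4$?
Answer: $3980$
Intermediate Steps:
$P{\left(R,Z \right)} = -4 + R$ ($P{\left(R,Z \right)} = R - 4 = -4 + R$)
$D{\left(W,m \right)} = -4 - m$ ($D{\left(W,m \right)} = \frac{-4 - m}{m} m = -4 - m$)
$- 1990 D{\left(\left(0 + 6\right) \left(1 + 5\right),-2 \right)} = - 1990 \left(-4 - -2\right) = - 1990 \left(-4 + 2\right) = \left(-1990\right) \left(-2\right) = 3980$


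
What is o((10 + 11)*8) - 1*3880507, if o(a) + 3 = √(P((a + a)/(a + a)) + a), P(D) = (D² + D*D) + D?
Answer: -3880510 + 3*√19 ≈ -3.8805e+6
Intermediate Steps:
P(D) = D + 2*D² (P(D) = (D² + D²) + D = 2*D² + D = D + 2*D²)
o(a) = -3 + √(3 + a) (o(a) = -3 + √(((a + a)/(a + a))*(1 + 2*((a + a)/(a + a))) + a) = -3 + √(((2*a)/((2*a)))*(1 + 2*((2*a)/((2*a)))) + a) = -3 + √(((2*a)*(1/(2*a)))*(1 + 2*((2*a)*(1/(2*a)))) + a) = -3 + √(1*(1 + 2*1) + a) = -3 + √(1*(1 + 2) + a) = -3 + √(1*3 + a) = -3 + √(3 + a))
o((10 + 11)*8) - 1*3880507 = (-3 + √(3 + (10 + 11)*8)) - 1*3880507 = (-3 + √(3 + 21*8)) - 3880507 = (-3 + √(3 + 168)) - 3880507 = (-3 + √171) - 3880507 = (-3 + 3*√19) - 3880507 = -3880510 + 3*√19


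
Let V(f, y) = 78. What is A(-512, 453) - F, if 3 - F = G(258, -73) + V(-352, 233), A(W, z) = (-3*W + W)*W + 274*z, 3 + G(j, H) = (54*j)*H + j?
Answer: -1416872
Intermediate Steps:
G(j, H) = -3 + j + 54*H*j (G(j, H) = -3 + ((54*j)*H + j) = -3 + (54*H*j + j) = -3 + (j + 54*H*j) = -3 + j + 54*H*j)
A(W, z) = -2*W² + 274*z (A(W, z) = (-2*W)*W + 274*z = -2*W² + 274*z)
F = 1016706 (F = 3 - ((-3 + 258 + 54*(-73)*258) + 78) = 3 - ((-3 + 258 - 1017036) + 78) = 3 - (-1016781 + 78) = 3 - 1*(-1016703) = 3 + 1016703 = 1016706)
A(-512, 453) - F = (-2*(-512)² + 274*453) - 1*1016706 = (-2*262144 + 124122) - 1016706 = (-524288 + 124122) - 1016706 = -400166 - 1016706 = -1416872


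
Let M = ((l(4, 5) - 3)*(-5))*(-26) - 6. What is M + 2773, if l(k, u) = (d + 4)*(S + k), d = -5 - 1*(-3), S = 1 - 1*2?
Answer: 3157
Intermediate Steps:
S = -1 (S = 1 - 2 = -1)
d = -2 (d = -5 + 3 = -2)
l(k, u) = -2 + 2*k (l(k, u) = (-2 + 4)*(-1 + k) = 2*(-1 + k) = -2 + 2*k)
M = 384 (M = (((-2 + 2*4) - 3)*(-5))*(-26) - 6 = (((-2 + 8) - 3)*(-5))*(-26) - 6 = ((6 - 3)*(-5))*(-26) - 6 = (3*(-5))*(-26) - 6 = -15*(-26) - 6 = 390 - 6 = 384)
M + 2773 = 384 + 2773 = 3157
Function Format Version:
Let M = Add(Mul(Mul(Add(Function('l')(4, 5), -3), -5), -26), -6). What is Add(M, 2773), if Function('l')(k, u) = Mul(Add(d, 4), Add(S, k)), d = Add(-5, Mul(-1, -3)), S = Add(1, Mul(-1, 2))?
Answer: 3157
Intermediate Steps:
S = -1 (S = Add(1, -2) = -1)
d = -2 (d = Add(-5, 3) = -2)
Function('l')(k, u) = Add(-2, Mul(2, k)) (Function('l')(k, u) = Mul(Add(-2, 4), Add(-1, k)) = Mul(2, Add(-1, k)) = Add(-2, Mul(2, k)))
M = 384 (M = Add(Mul(Mul(Add(Add(-2, Mul(2, 4)), -3), -5), -26), -6) = Add(Mul(Mul(Add(Add(-2, 8), -3), -5), -26), -6) = Add(Mul(Mul(Add(6, -3), -5), -26), -6) = Add(Mul(Mul(3, -5), -26), -6) = Add(Mul(-15, -26), -6) = Add(390, -6) = 384)
Add(M, 2773) = Add(384, 2773) = 3157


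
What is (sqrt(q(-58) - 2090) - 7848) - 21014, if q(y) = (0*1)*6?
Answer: -28862 + I*sqrt(2090) ≈ -28862.0 + 45.716*I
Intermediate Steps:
q(y) = 0 (q(y) = 0*6 = 0)
(sqrt(q(-58) - 2090) - 7848) - 21014 = (sqrt(0 - 2090) - 7848) - 21014 = (sqrt(-2090) - 7848) - 21014 = (I*sqrt(2090) - 7848) - 21014 = (-7848 + I*sqrt(2090)) - 21014 = -28862 + I*sqrt(2090)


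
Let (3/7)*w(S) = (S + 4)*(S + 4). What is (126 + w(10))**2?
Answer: 3062500/9 ≈ 3.4028e+5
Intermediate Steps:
w(S) = 7*(4 + S)**2/3 (w(S) = 7*((S + 4)*(S + 4))/3 = 7*((4 + S)*(4 + S))/3 = 7*(4 + S)**2/3)
(126 + w(10))**2 = (126 + 7*(4 + 10)**2/3)**2 = (126 + (7/3)*14**2)**2 = (126 + (7/3)*196)**2 = (126 + 1372/3)**2 = (1750/3)**2 = 3062500/9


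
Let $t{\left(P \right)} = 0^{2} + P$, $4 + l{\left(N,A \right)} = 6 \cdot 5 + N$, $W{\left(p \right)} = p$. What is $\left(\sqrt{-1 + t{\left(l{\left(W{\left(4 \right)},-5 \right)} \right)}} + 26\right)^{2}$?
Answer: $\left(26 + \sqrt{29}\right)^{2} \approx 985.03$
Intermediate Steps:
$l{\left(N,A \right)} = 26 + N$ ($l{\left(N,A \right)} = -4 + \left(6 \cdot 5 + N\right) = -4 + \left(30 + N\right) = 26 + N$)
$t{\left(P \right)} = P$ ($t{\left(P \right)} = 0 + P = P$)
$\left(\sqrt{-1 + t{\left(l{\left(W{\left(4 \right)},-5 \right)} \right)}} + 26\right)^{2} = \left(\sqrt{-1 + \left(26 + 4\right)} + 26\right)^{2} = \left(\sqrt{-1 + 30} + 26\right)^{2} = \left(\sqrt{29} + 26\right)^{2} = \left(26 + \sqrt{29}\right)^{2}$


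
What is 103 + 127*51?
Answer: 6580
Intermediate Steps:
103 + 127*51 = 103 + 6477 = 6580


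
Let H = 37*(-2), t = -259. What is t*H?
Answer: 19166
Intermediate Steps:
H = -74
t*H = -259*(-74) = 19166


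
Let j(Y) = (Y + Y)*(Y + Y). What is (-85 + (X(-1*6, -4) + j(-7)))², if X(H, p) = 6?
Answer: 13689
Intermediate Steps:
j(Y) = 4*Y² (j(Y) = (2*Y)*(2*Y) = 4*Y²)
(-85 + (X(-1*6, -4) + j(-7)))² = (-85 + (6 + 4*(-7)²))² = (-85 + (6 + 4*49))² = (-85 + (6 + 196))² = (-85 + 202)² = 117² = 13689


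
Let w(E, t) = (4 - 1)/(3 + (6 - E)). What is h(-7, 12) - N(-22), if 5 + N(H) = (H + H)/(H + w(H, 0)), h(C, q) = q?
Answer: 10179/679 ≈ 14.991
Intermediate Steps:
w(E, t) = 3/(9 - E)
N(H) = -5 + 2*H/(H - 3/(-9 + H)) (N(H) = -5 + (H + H)/(H - 3/(-9 + H)) = -5 + (2*H)/(H - 3/(-9 + H)) = -5 + 2*H/(H - 3/(-9 + H)))
h(-7, 12) - N(-22) = 12 - 3*(5 - 1*(-22)*(-9 - 22))/(-3 - 22*(-9 - 22)) = 12 - 3*(5 - 1*(-22)*(-31))/(-3 - 22*(-31)) = 12 - 3*(5 - 682)/(-3 + 682) = 12 - 3*(-677)/679 = 12 - 1*(-2031/679) = 12 + 2031/679 = 10179/679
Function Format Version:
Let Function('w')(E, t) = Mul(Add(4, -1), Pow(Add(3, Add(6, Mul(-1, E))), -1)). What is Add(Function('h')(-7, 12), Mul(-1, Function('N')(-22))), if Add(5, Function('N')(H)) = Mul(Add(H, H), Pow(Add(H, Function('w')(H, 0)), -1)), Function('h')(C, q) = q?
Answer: Rational(10179, 679) ≈ 14.991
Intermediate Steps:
Function('w')(E, t) = Mul(3, Pow(Add(9, Mul(-1, E)), -1))
Function('N')(H) = Add(-5, Mul(2, H, Pow(Add(H, Mul(-3, Pow(Add(-9, H), -1))), -1))) (Function('N')(H) = Add(-5, Mul(Add(H, H), Pow(Add(H, Mul(-3, Pow(Add(-9, H), -1))), -1))) = Add(-5, Mul(Mul(2, H), Pow(Add(H, Mul(-3, Pow(Add(-9, H), -1))), -1))) = Add(-5, Mul(2, H, Pow(Add(H, Mul(-3, Pow(Add(-9, H), -1))), -1))))
Add(Function('h')(-7, 12), Mul(-1, Function('N')(-22))) = Add(12, Mul(-1, Mul(3, Pow(Add(-3, Mul(-22, Add(-9, -22))), -1), Add(5, Mul(-1, -22, Add(-9, -22)))))) = Add(12, Mul(-1, Mul(3, Pow(Add(-3, Mul(-22, -31)), -1), Add(5, Mul(-1, -22, -31))))) = Add(12, Mul(-1, Mul(3, Pow(Add(-3, 682), -1), Add(5, -682)))) = Add(12, Mul(-1, Mul(3, Pow(679, -1), -677))) = Add(12, Mul(-1, Mul(3, Rational(1, 679), -677))) = Add(12, Mul(-1, Rational(-2031, 679))) = Add(12, Rational(2031, 679)) = Rational(10179, 679)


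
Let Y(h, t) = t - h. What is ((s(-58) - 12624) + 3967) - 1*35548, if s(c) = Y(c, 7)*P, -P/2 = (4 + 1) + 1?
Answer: -44985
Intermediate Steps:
P = -12 (P = -2*((4 + 1) + 1) = -2*(5 + 1) = -2*6 = -12)
s(c) = -84 + 12*c (s(c) = (7 - c)*(-12) = -84 + 12*c)
((s(-58) - 12624) + 3967) - 1*35548 = (((-84 + 12*(-58)) - 12624) + 3967) - 1*35548 = (((-84 - 696) - 12624) + 3967) - 35548 = ((-780 - 12624) + 3967) - 35548 = (-13404 + 3967) - 35548 = -9437 - 35548 = -44985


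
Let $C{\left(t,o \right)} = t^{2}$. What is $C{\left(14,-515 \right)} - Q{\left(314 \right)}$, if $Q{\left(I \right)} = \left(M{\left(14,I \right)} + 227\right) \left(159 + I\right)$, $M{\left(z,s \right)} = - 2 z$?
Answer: $-93931$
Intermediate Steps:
$M{\left(z,s \right)} = - 2 z$
$Q{\left(I \right)} = 31641 + 199 I$ ($Q{\left(I \right)} = \left(\left(-2\right) 14 + 227\right) \left(159 + I\right) = \left(-28 + 227\right) \left(159 + I\right) = 199 \left(159 + I\right) = 31641 + 199 I$)
$C{\left(14,-515 \right)} - Q{\left(314 \right)} = 14^{2} - \left(31641 + 199 \cdot 314\right) = 196 - \left(31641 + 62486\right) = 196 - 94127 = -93931$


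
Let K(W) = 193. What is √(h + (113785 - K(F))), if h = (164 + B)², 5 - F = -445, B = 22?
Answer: 2*√37047 ≈ 384.95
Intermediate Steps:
F = 450 (F = 5 - 1*(-445) = 5 + 445 = 450)
h = 34596 (h = (164 + 22)² = 186² = 34596)
√(h + (113785 - K(F))) = √(34596 + (113785 - 1*193)) = √(34596 + (113785 - 193)) = √(34596 + 113592) = √148188 = 2*√37047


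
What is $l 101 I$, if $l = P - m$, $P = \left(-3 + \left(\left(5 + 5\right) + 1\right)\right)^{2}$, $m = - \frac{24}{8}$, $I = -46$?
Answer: $-311282$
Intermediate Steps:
$m = -3$ ($m = \left(-24\right) \frac{1}{8} = -3$)
$P = 64$ ($P = \left(-3 + \left(10 + 1\right)\right)^{2} = \left(-3 + 11\right)^{2} = 8^{2} = 64$)
$l = 67$ ($l = 64 - -3 = 64 + 3 = 67$)
$l 101 I = 67 \cdot 101 \left(-46\right) = 6767 \left(-46\right) = -311282$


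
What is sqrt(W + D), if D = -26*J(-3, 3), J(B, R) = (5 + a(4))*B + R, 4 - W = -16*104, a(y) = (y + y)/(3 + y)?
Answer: 2*sqrt(25347)/7 ≈ 45.488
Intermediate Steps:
a(y) = 2*y/(3 + y) (a(y) = (2*y)/(3 + y) = 2*y/(3 + y))
W = 1668 (W = 4 - (-16)*104 = 4 - 1*(-1664) = 4 + 1664 = 1668)
J(B, R) = R + 43*B/7 (J(B, R) = (5 + 2*4/(3 + 4))*B + R = (5 + 2*4/7)*B + R = (5 + 2*4*(1/7))*B + R = (5 + 8/7)*B + R = 43*B/7 + R = R + 43*B/7)
D = 2808/7 (D = -26*(3 + (43/7)*(-3)) = -26*(3 - 129/7) = -26*(-108/7) = 2808/7 ≈ 401.14)
sqrt(W + D) = sqrt(1668 + 2808/7) = sqrt(14484/7) = 2*sqrt(25347)/7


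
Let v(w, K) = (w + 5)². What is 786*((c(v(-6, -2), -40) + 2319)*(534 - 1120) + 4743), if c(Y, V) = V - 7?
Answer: -1042746114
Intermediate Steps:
v(w, K) = (5 + w)²
c(Y, V) = -7 + V
786*((c(v(-6, -2), -40) + 2319)*(534 - 1120) + 4743) = 786*(((-7 - 40) + 2319)*(534 - 1120) + 4743) = 786*((-47 + 2319)*(-586) + 4743) = 786*(2272*(-586) + 4743) = 786*(-1331392 + 4743) = 786*(-1326649) = -1042746114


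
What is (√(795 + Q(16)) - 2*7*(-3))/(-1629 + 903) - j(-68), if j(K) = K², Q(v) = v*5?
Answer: -559511/121 - 5*√35/726 ≈ -4624.1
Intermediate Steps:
Q(v) = 5*v
(√(795 + Q(16)) - 2*7*(-3))/(-1629 + 903) - j(-68) = (√(795 + 5*16) - 2*7*(-3))/(-1629 + 903) - 1*(-68)² = (√(795 + 80) - 14*(-3))/(-726) - 1*4624 = (√875 + 42)*(-1/726) - 4624 = (5*√35 + 42)*(-1/726) - 4624 = (42 + 5*√35)*(-1/726) - 4624 = (-7/121 - 5*√35/726) - 4624 = -559511/121 - 5*√35/726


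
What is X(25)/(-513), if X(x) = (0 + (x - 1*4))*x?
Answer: -175/171 ≈ -1.0234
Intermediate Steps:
X(x) = x*(-4 + x) (X(x) = (0 + (x - 4))*x = (0 + (-4 + x))*x = (-4 + x)*x = x*(-4 + x))
X(25)/(-513) = (25*(-4 + 25))/(-513) = (25*21)*(-1/513) = 525*(-1/513) = -175/171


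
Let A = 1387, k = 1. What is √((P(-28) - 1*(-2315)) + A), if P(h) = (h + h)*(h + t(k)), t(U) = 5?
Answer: √4990 ≈ 70.640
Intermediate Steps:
P(h) = 2*h*(5 + h) (P(h) = (h + h)*(h + 5) = (2*h)*(5 + h) = 2*h*(5 + h))
√((P(-28) - 1*(-2315)) + A) = √((2*(-28)*(5 - 28) - 1*(-2315)) + 1387) = √((2*(-28)*(-23) + 2315) + 1387) = √((1288 + 2315) + 1387) = √(3603 + 1387) = √4990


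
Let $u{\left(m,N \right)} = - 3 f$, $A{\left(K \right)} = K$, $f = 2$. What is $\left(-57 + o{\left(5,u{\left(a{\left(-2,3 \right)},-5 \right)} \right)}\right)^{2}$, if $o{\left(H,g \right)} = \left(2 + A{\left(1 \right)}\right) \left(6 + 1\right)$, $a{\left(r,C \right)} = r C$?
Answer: $1296$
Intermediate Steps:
$a{\left(r,C \right)} = C r$
$u{\left(m,N \right)} = -6$ ($u{\left(m,N \right)} = \left(-3\right) 2 = -6$)
$o{\left(H,g \right)} = 21$ ($o{\left(H,g \right)} = \left(2 + 1\right) \left(6 + 1\right) = 3 \cdot 7 = 21$)
$\left(-57 + o{\left(5,u{\left(a{\left(-2,3 \right)},-5 \right)} \right)}\right)^{2} = \left(-57 + 21\right)^{2} = \left(-36\right)^{2} = 1296$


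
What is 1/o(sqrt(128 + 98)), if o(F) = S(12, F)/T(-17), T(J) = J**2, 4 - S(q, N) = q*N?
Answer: -289/8132 - 867*sqrt(226)/8132 ≈ -1.6383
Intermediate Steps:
S(q, N) = 4 - N*q (S(q, N) = 4 - q*N = 4 - N*q)
o(F) = 4/289 - 12*F/289 (o(F) = (4 - 1*F*12)/((-17)**2) = (4 - 12*F)/289 = (4 - 12*F)*(1/289) = 4/289 - 12*F/289)
1/o(sqrt(128 + 98)) = 1/(4/289 - 12*sqrt(128 + 98)/289) = 1/(4/289 - 12*sqrt(226)/289)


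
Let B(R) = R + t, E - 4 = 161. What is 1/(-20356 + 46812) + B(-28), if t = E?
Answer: 3624473/26456 ≈ 137.00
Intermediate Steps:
E = 165 (E = 4 + 161 = 165)
t = 165
B(R) = 165 + R (B(R) = R + 165 = 165 + R)
1/(-20356 + 46812) + B(-28) = 1/(-20356 + 46812) + (165 - 28) = 1/26456 + 137 = 3624473/26456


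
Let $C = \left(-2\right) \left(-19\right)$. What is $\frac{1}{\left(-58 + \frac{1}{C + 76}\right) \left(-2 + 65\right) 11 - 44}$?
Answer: $- \frac{38}{1528813} \approx -2.4856 \cdot 10^{-5}$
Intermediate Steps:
$C = 38$
$\frac{1}{\left(-58 + \frac{1}{C + 76}\right) \left(-2 + 65\right) 11 - 44} = \frac{1}{\left(-58 + \frac{1}{38 + 76}\right) \left(-2 + 65\right) 11 - 44} = \frac{1}{\left(-58 + \frac{1}{114}\right) 63 \cdot 11 - 44} = \frac{1}{\left(- \frac{6611}{114}\right) 63 \cdot 11 - 44} = \frac{1}{\left(- \frac{138831}{38}\right) 11 - 44} = \frac{1}{- \frac{1527141}{38} - 44} = \frac{1}{- \frac{1528813}{38}} = - \frac{38}{1528813}$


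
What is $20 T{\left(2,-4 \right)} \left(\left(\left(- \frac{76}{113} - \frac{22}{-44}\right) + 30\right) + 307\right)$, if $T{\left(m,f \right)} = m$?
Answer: $\frac{1522460}{113} \approx 13473.0$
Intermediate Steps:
$20 T{\left(2,-4 \right)} \left(\left(\left(- \frac{76}{113} - \frac{22}{-44}\right) + 30\right) + 307\right) = 20 \cdot 2 \left(\left(\left(- \frac{76}{113} - \frac{22}{-44}\right) + 30\right) + 307\right) = 40 \left(\left(\left(\left(-76\right) \frac{1}{113} - - \frac{1}{2}\right) + 30\right) + 307\right) = 40 \left(\left(\left(- \frac{76}{113} + \frac{1}{2}\right) + 30\right) + 307\right) = 40 \left(\left(- \frac{39}{226} + 30\right) + 307\right) = 40 \left(\frac{6741}{226} + 307\right) = 40 \cdot \frac{76123}{226} = \frac{1522460}{113}$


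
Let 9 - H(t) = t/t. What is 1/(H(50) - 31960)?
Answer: -1/31952 ≈ -3.1297e-5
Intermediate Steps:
H(t) = 8 (H(t) = 9 - t/t = 9 - 1*1 = 9 - 1 = 8)
1/(H(50) - 31960) = 1/(8 - 31960) = 1/(-31952) = -1/31952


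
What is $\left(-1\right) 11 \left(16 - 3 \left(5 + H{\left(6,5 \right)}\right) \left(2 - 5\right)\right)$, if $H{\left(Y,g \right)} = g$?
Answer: $-1166$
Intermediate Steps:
$\left(-1\right) 11 \left(16 - 3 \left(5 + H{\left(6,5 \right)}\right) \left(2 - 5\right)\right) = \left(-1\right) 11 \left(16 - 3 \left(5 + 5\right) \left(2 - 5\right)\right) = - 11 \left(16 - 3 \cdot 10 \left(-3\right)\right) = - 11 \left(16 - -90\right) = - 11 \left(16 + 90\right) = \left(-11\right) 106 = -1166$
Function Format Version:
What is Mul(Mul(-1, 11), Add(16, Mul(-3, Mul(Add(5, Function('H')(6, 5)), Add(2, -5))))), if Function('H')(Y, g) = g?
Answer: -1166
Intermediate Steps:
Mul(Mul(-1, 11), Add(16, Mul(-3, Mul(Add(5, Function('H')(6, 5)), Add(2, -5))))) = Mul(Mul(-1, 11), Add(16, Mul(-3, Mul(Add(5, 5), Add(2, -5))))) = Mul(-11, Add(16, Mul(-3, Mul(10, -3)))) = Mul(-11, Add(16, Mul(-3, -30))) = Mul(-11, Add(16, 90)) = Mul(-11, 106) = -1166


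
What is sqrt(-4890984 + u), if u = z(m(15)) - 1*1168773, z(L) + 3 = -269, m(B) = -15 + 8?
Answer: I*sqrt(6060029) ≈ 2461.7*I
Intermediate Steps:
m(B) = -7
z(L) = -272 (z(L) = -3 - 269 = -272)
u = -1169045 (u = -272 - 1*1168773 = -272 - 1168773 = -1169045)
sqrt(-4890984 + u) = sqrt(-4890984 - 1169045) = sqrt(-6060029) = I*sqrt(6060029)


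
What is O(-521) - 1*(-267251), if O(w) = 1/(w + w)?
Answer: 278475541/1042 ≈ 2.6725e+5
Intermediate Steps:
O(w) = 1/(2*w)
O(-521) - 1*(-267251) = (1/2)/(-521) - 1*(-267251) = (1/2)*(-1/521) + 267251 = -1/1042 + 267251 = 278475541/1042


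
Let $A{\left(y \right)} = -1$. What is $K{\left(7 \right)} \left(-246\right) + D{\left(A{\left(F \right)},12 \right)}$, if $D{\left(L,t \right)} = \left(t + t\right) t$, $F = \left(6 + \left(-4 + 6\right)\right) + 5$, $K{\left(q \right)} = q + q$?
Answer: $-3156$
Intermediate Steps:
$K{\left(q \right)} = 2 q$
$F = 13$ ($F = \left(6 + 2\right) + 5 = 8 + 5 = 13$)
$D{\left(L,t \right)} = 2 t^{2}$ ($D{\left(L,t \right)} = 2 t t = 2 t^{2}$)
$K{\left(7 \right)} \left(-246\right) + D{\left(A{\left(F \right)},12 \right)} = 2 \cdot 7 \left(-246\right) + 2 \cdot 12^{2} = 14 \left(-246\right) + 2 \cdot 144 = -3444 + 288 = -3156$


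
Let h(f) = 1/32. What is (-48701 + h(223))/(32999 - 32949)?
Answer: -1558431/1600 ≈ -974.02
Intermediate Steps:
h(f) = 1/32
(-48701 + h(223))/(32999 - 32949) = (-48701 + 1/32)/(32999 - 32949) = -1558431/32/50 = -1558431/32*1/50 = -1558431/1600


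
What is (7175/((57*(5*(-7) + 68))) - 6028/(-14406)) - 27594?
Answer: -124603140961/4516281 ≈ -27590.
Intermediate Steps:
(7175/((57*(5*(-7) + 68))) - 6028/(-14406)) - 27594 = (7175/((57*(-35 + 68))) - 6028*(-1/14406)) - 27594 = (7175/((57*33)) + 3014/7203) - 27594 = (7175/1881 + 3014/7203) - 27594 = 19116953/4516281 - 27594 = -124603140961/4516281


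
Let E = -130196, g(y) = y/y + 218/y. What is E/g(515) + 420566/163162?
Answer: -5469928598701/59798873 ≈ -91472.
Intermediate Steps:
g(y) = 1 + 218/y
E/g(515) + 420566/163162 = -130196*515/(218 + 515) + 420566/163162 = -130196/((1/515)*733) + 420566*(1/163162) = -130196/733/515 + 210283/81581 = -130196*515/733 + 210283/81581 = -67050940/733 + 210283/81581 = -5469928598701/59798873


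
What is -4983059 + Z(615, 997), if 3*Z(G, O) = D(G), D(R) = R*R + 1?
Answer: -14570951/3 ≈ -4.8570e+6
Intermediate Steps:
D(R) = 1 + R² (D(R) = R² + 1 = 1 + R²)
Z(G, O) = ⅓ + G²/3 (Z(G, O) = (1 + G²)/3 = ⅓ + G²/3)
-4983059 + Z(615, 997) = -4983059 + (⅓ + (⅓)*615²) = -4983059 + (⅓ + (⅓)*378225) = -4983059 + (⅓ + 126075) = -4983059 + 378226/3 = -14570951/3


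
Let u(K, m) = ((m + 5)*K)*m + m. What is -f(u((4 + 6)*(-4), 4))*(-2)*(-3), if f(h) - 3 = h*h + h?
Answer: -12363978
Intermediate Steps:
u(K, m) = m + K*m*(5 + m) (u(K, m) = ((5 + m)*K)*m + m = (K*(5 + m))*m + m = K*m*(5 + m) + m = m + K*m*(5 + m))
f(h) = 3 + h + h² (f(h) = 3 + (h*h + h) = 3 + (h² + h) = 3 + (h + h²) = 3 + h + h²)
-f(u((4 + 6)*(-4), 4))*(-2)*(-3) = -(3 + 4*(1 + 5*((4 + 6)*(-4)) + ((4 + 6)*(-4))*4) + (4*(1 + 5*((4 + 6)*(-4)) + ((4 + 6)*(-4))*4))²)*(-2)*(-3) = -(3 + 4*(1 + 5*(10*(-4)) + (10*(-4))*4) + (4*(1 + 5*(10*(-4)) + (10*(-4))*4))²)*(-2)*(-3) = -(3 + 4*(1 + 5*(-40) - 40*4) + (4*(1 + 5*(-40) - 40*4))²)*(-2)*(-3) = -(3 + 4*(1 - 200 - 160) + (4*(1 - 200 - 160))²)*(-2)*(-3) = -(3 + 4*(-359) + (4*(-359))²)*(-2)*(-3) = -(3 - 1436 + (-1436)²)*(-2)*(-3) = -(3 - 1436 + 2062096)*(-2)*(-3) = -2060663*(-2)*(-3) = -(-4121326)*(-3) = -1*12363978 = -12363978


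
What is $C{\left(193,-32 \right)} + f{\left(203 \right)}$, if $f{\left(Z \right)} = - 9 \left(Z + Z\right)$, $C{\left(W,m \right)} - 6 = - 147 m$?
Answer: $1056$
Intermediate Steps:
$C{\left(W,m \right)} = 6 - 147 m$
$f{\left(Z \right)} = - 18 Z$ ($f{\left(Z \right)} = - 9 \cdot 2 Z = - 18 Z$)
$C{\left(193,-32 \right)} + f{\left(203 \right)} = \left(6 - -4704\right) - 3654 = \left(6 + 4704\right) - 3654 = 4710 - 3654 = 1056$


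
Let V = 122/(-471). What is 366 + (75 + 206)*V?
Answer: 138104/471 ≈ 293.21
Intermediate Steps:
V = -122/471 (V = 122*(-1/471) = -122/471 ≈ -0.25902)
366 + (75 + 206)*V = 366 + (75 + 206)*(-122/471) = 366 + 281*(-122/471) = 366 - 34282/471 = 138104/471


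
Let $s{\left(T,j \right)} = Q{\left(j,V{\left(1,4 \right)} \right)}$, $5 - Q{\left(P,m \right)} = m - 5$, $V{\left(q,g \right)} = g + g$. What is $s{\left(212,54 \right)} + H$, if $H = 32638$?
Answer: $32640$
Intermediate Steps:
$V{\left(q,g \right)} = 2 g$
$Q{\left(P,m \right)} = 10 - m$ ($Q{\left(P,m \right)} = 5 - \left(m - 5\right) = 5 - \left(-5 + m\right) = 10 - m$)
$s{\left(T,j \right)} = 2$ ($s{\left(T,j \right)} = 10 - 2 \cdot 4 = 10 - 8 = 2$)
$s{\left(212,54 \right)} + H = 2 + 32638 = 32640$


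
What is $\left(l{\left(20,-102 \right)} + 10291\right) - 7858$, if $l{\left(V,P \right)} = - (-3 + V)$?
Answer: $2416$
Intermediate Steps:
$l{\left(V,P \right)} = 3 - V$
$\left(l{\left(20,-102 \right)} + 10291\right) - 7858 = \left(\left(3 - 20\right) + 10291\right) - 7858 = \left(-17 + 10291\right) - 7858 = 10274 - 7858 = 2416$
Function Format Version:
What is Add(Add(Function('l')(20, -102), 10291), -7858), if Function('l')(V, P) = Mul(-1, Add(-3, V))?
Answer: 2416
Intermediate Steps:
Function('l')(V, P) = Add(3, Mul(-1, V))
Add(Add(Function('l')(20, -102), 10291), -7858) = Add(Add(Add(3, Mul(-1, 20)), 10291), -7858) = Add(Add(Add(3, -20), 10291), -7858) = Add(Add(-17, 10291), -7858) = Add(10274, -7858) = 2416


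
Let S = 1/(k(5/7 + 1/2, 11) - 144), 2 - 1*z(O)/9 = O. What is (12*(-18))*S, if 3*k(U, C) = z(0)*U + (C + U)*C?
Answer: 336/143 ≈ 2.3497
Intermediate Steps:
z(O) = 18 - 9*O
k(U, C) = 6*U + C*(C + U)/3 (k(U, C) = ((18 - 9*0)*U + (C + U)*C)/3 = ((18 + 0)*U + C*(C + U))/3 = (18*U + C*(C + U))/3 = 6*U + C*(C + U)/3)
S = -14/1287 (S = 1/((6*(5/7 + 1/2) + (⅓)*11² + (⅓)*11*(5/7 + 1/2)) - 144) = 1/((6*(5*(⅐) + 1*(½)) + (⅓)*121 + (⅓)*11*(5*(⅐) + 1*(½))) - 144) = 1/((6*(5/7 + ½) + 121/3 + (⅓)*11*(5/7 + ½)) - 144) = 1/((6*(17/14) + 121/3 + (⅓)*11*(17/14)) - 144) = 1/((51/7 + 121/3 + 187/42) - 144) = 1/(729/14 - 144) = 1/(-1287/14) = -14/1287 ≈ -0.010878)
(12*(-18))*S = (12*(-18))*(-14/1287) = -216*(-14/1287) = 336/143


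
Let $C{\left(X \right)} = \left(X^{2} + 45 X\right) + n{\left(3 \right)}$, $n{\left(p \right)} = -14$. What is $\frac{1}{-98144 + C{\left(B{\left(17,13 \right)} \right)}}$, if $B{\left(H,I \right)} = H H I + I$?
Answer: $\frac{1}{14284392} \approx 7.0007 \cdot 10^{-8}$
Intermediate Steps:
$B{\left(H,I \right)} = I + I H^{2}$ ($B{\left(H,I \right)} = H^{2} I + I = I H^{2} + I = I + I H^{2}$)
$C{\left(X \right)} = -14 + X^{2} + 45 X$ ($C{\left(X \right)} = \left(X^{2} + 45 X\right) - 14 = -14 + X^{2} + 45 X$)
$\frac{1}{-98144 + C{\left(B{\left(17,13 \right)} \right)}} = \frac{1}{-98144 + \left(-14 + \left(13 \left(1 + 17^{2}\right)\right)^{2} + 45 \cdot 13 \left(1 + 17^{2}\right)\right)} = \frac{1}{-98144 + \left(-14 + \left(13 \left(1 + 289\right)\right)^{2} + 45 \cdot 13 \left(1 + 289\right)\right)} = \frac{1}{-98144 + \left(-14 + \left(13 \cdot 290\right)^{2} + 45 \cdot 13 \cdot 290\right)} = \frac{1}{-98144 + \left(-14 + 3770^{2} + 45 \cdot 3770\right)} = \frac{1}{-98144 + \left(-14 + 14212900 + 169650\right)} = \frac{1}{-98144 + 14382536} = \frac{1}{14284392}$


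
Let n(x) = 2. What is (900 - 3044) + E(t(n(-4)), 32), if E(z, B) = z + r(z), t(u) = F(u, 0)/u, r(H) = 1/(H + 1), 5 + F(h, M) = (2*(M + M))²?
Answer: -12883/6 ≈ -2147.2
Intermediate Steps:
F(h, M) = -5 + 16*M² (F(h, M) = -5 + (2*(M + M))² = -5 + (2*(2*M))² = -5 + (4*M)² = -5 + 16*M²)
r(H) = 1/(1 + H)
t(u) = -5/u (t(u) = (-5 + 16*0²)/u = (-5 + 16*0)/u = (-5 + 0)/u = -5/u)
E(z, B) = z + 1/(1 + z)
(900 - 3044) + E(t(n(-4)), 32) = (900 - 3044) + (1 + (-5/2)*(1 - 5/2))/(1 - 5/2) = -2144 + (1 + (-5*½)*(1 - 5*½))/(1 - 5*½) = -2144 + (1 - 5*(1 - 5/2)/2)/(1 - 5/2) = -2144 + (1 - 5/2*(-3/2))/(-3/2) = -2144 - 2*(1 + 15/4)/3 = -2144 - ⅔*19/4 = -2144 - 19/6 = -12883/6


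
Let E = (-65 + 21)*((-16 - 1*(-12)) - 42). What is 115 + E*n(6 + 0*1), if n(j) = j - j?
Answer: 115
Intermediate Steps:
E = 2024 (E = -44*((-16 + 12) - 42) = -44*(-4 - 42) = -44*(-46) = 2024)
n(j) = 0
115 + E*n(6 + 0*1) = 115 + 2024*0 = 115 + 0 = 115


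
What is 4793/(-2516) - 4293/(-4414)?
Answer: -5177557/5552812 ≈ -0.93242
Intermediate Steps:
4793/(-2516) - 4293/(-4414) = 4793*(-1/2516) - 4293*(-1/4414) = -4793/2516 + 4293/4414 = -5177557/5552812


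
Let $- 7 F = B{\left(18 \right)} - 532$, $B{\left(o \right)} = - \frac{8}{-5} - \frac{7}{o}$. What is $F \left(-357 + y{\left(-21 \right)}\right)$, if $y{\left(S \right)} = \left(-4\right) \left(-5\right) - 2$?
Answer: $- \frac{5398123}{210} \approx -25705.0$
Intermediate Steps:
$y{\left(S \right)} = 18$ ($y{\left(S \right)} = 20 - 2 = 18$)
$B{\left(o \right)} = \frac{8}{5} - \frac{7}{o}$ ($B{\left(o \right)} = \left(-8\right) \left(- \frac{1}{5}\right) - \frac{7}{o} = \frac{8}{5} - \frac{7}{o}$)
$F = \frac{47771}{630}$ ($F = - \frac{\left(\frac{8}{5} - \frac{7}{18}\right) - 532}{7} = - \frac{\frac{109}{90} - 532}{7} = \left(- \frac{1}{7}\right) \left(- \frac{47771}{90}\right) = \frac{47771}{630} \approx 75.827$)
$F \left(-357 + y{\left(-21 \right)}\right) = \frac{47771 \left(-357 + 18\right)}{630} = \frac{47771}{630} \left(-339\right) = - \frac{5398123}{210}$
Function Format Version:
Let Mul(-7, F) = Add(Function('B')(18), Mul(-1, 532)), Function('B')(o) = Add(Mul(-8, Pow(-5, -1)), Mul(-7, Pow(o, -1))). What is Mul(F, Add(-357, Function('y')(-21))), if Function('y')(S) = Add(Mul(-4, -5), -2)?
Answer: Rational(-5398123, 210) ≈ -25705.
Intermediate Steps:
Function('y')(S) = 18 (Function('y')(S) = Add(20, -2) = 18)
Function('B')(o) = Add(Rational(8, 5), Mul(-7, Pow(o, -1))) (Function('B')(o) = Add(Mul(-8, Rational(-1, 5)), Mul(-7, Pow(o, -1))) = Add(Rational(8, 5), Mul(-7, Pow(o, -1))))
F = Rational(47771, 630) (F = Mul(Rational(-1, 7), Add(Add(Rational(8, 5), Mul(-7, Pow(18, -1))), Mul(-1, 532))) = Mul(Rational(-1, 7), Add(Add(Rational(8, 5), Mul(-7, Rational(1, 18))), -532)) = Mul(Rational(-1, 7), Add(Add(Rational(8, 5), Rational(-7, 18)), -532)) = Mul(Rational(-1, 7), Add(Rational(109, 90), -532)) = Mul(Rational(-1, 7), Rational(-47771, 90)) = Rational(47771, 630) ≈ 75.827)
Mul(F, Add(-357, Function('y')(-21))) = Mul(Rational(47771, 630), Add(-357, 18)) = Mul(Rational(47771, 630), -339) = Rational(-5398123, 210)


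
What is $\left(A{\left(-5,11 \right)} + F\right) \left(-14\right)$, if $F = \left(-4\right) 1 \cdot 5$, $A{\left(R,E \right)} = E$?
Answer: $126$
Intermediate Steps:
$F = -20$ ($F = \left(-4\right) 5 = -20$)
$\left(A{\left(-5,11 \right)} + F\right) \left(-14\right) = \left(11 - 20\right) \left(-14\right) = \left(-9\right) \left(-14\right) = 126$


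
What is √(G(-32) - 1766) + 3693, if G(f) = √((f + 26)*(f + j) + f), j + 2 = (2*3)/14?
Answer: 3693 + √(-86534 + 7*√8302)/7 ≈ 3693.0 + 41.869*I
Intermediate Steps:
j = -11/7 (j = -2 + (2*3)/14 = -2 + 6*(1/14) = -2 + 3/7 = -11/7 ≈ -1.5714)
G(f) = √(f + (26 + f)*(-11/7 + f)) (G(f) = √((f + 26)*(f - 11/7) + f) = √((26 + f)*(-11/7 + f) + f) = √(f + (26 + f)*(-11/7 + f)))
√(G(-32) - 1766) + 3693 = √(√(-2002 + 49*(-32)² + 1246*(-32))/7 - 1766) + 3693 = √(√(-2002 + 49*1024 - 39872)/7 - 1766) + 3693 = √(√(-2002 + 50176 - 39872)/7 - 1766) + 3693 = √(√8302/7 - 1766) + 3693 = √(-1766 + √8302/7) + 3693 = 3693 + √(-1766 + √8302/7)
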